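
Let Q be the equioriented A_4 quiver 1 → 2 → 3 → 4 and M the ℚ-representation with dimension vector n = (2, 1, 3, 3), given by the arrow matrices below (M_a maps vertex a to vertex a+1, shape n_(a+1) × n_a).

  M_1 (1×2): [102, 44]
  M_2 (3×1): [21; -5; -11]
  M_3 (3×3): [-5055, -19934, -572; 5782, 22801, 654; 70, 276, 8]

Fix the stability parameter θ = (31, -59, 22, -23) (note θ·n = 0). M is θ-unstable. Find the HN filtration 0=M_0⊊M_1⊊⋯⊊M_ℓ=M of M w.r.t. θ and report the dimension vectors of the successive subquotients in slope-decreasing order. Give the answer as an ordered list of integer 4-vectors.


Via rank(M_{q-1}∘⋯∘M_p): M ≅ I[1,1], I[1,4], I[3,3], I[3,4], I[4,4].
μ_θ-semistable layers: μ^(1)=31; μ^(2)=22; μ^(3)=-1/2; μ^(4)=-14; μ^(5)=-23

((1, 0, 0, 0); (0, 0, 1, 0); (0, 0, 2, 2); (1, 1, 0, 0); (0, 0, 0, 1))


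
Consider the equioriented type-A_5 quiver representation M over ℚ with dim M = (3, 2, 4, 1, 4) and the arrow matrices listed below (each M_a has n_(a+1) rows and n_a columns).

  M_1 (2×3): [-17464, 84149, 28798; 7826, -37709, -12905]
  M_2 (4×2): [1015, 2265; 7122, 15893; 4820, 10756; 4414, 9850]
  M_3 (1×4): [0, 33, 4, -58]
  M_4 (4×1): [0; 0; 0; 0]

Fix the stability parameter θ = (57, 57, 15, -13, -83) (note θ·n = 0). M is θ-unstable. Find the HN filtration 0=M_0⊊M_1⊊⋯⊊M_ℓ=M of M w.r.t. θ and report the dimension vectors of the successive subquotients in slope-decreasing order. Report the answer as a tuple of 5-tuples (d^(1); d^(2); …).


Interval decomposition of M: I[1,1], I[1,3], I[1,4], I[3,3]^2, I[5,5]^4.
HN type (ℓ=5): μ^(1)=57; μ^(2)=43; μ^(3)=29; μ^(4)=15; μ^(5)=-83

((1, 0, 0, 0, 0); (1, 1, 1, 0, 0); (1, 1, 1, 1, 0); (0, 0, 2, 0, 0); (0, 0, 0, 0, 4))


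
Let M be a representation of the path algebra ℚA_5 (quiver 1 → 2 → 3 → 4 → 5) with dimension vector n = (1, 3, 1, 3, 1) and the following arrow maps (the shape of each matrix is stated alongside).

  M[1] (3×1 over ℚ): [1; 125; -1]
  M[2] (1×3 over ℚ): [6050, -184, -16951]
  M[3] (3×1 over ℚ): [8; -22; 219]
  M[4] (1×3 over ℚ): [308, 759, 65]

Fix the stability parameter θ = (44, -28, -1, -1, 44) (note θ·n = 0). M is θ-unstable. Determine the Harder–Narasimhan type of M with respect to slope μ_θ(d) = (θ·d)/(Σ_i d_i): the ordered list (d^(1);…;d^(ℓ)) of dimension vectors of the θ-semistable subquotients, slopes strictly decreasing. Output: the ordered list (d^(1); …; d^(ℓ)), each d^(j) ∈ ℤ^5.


Barcode: M ≅ I[1,5], I[2,2]^2, I[4,4]^2. HN layers by μ_θ (4 steps, strictly decreasing):
  μ^(1)=44; μ^(2)=7/2; μ^(3)=-1; μ^(4)=-28

((0, 0, 0, 0, 1); (1, 1, 1, 1, 0); (0, 0, 0, 2, 0); (0, 2, 0, 0, 0))


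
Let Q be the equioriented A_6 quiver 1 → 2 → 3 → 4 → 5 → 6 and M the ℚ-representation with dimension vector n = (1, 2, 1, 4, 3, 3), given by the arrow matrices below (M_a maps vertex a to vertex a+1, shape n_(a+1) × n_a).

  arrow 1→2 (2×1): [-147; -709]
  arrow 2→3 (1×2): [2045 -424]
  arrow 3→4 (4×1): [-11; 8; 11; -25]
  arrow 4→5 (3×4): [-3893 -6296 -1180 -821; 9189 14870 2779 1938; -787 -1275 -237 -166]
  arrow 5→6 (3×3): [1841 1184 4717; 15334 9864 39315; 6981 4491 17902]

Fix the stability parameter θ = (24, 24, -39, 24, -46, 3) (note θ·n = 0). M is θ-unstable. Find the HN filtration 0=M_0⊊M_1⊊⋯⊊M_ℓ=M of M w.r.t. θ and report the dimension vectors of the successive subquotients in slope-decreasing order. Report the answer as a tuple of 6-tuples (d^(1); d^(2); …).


Interval decomposition of M: I[1,4], I[2,2], I[4,6]^3.
HN type (ℓ=3): μ^(1)=24; μ^(2)=3; μ^(3)=-11

((0, 1, 0, 1, 0, 0); (1, 1, 1, 0, 0, 3); (0, 0, 0, 3, 3, 0))


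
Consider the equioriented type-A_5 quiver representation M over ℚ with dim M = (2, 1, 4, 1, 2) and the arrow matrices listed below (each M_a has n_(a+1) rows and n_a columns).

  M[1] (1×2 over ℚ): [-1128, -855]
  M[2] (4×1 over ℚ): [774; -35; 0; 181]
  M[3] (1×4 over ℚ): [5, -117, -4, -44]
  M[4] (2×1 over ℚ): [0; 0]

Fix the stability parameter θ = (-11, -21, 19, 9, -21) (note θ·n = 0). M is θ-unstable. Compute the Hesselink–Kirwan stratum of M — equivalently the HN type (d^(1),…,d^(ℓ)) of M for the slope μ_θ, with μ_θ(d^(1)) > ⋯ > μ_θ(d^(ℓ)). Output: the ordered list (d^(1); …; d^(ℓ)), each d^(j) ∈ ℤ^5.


Via rank(M_{q-1}∘⋯∘M_p): M ≅ I[1,1], I[1,4], I[3,3]^3, I[5,5]^2.
μ_θ-semistable layers: μ^(1)=19; μ^(2)=14; μ^(3)=-11; μ^(4)=-16; μ^(5)=-21

((0, 0, 3, 0, 0); (0, 0, 1, 1, 0); (1, 0, 0, 0, 0); (1, 1, 0, 0, 0); (0, 0, 0, 0, 2))


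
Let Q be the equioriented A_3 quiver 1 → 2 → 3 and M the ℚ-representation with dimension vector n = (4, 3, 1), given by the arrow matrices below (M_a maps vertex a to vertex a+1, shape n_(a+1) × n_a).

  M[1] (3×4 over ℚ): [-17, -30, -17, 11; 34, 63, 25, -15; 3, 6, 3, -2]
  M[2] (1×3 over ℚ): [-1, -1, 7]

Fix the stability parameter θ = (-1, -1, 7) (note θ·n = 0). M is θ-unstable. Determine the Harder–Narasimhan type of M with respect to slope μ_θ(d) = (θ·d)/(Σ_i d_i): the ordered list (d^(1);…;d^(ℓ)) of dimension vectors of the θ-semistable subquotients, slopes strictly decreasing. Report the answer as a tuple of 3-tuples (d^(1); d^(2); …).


Interval decomposition of M: I[1,1], I[1,2]^2, I[1,3].
HN type (ℓ=2): μ^(1)=7; μ^(2)=-1

((0, 0, 1); (4, 3, 0))


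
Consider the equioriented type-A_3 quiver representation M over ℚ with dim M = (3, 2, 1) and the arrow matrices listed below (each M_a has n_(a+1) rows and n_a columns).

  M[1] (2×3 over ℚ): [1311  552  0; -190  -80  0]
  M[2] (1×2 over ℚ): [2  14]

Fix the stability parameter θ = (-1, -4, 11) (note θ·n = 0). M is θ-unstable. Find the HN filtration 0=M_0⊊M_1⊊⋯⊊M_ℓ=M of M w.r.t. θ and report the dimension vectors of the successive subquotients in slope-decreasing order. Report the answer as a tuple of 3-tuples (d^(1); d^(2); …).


Via rank(M_{q-1}∘⋯∘M_p): M ≅ I[1,1]^2, I[1,3], I[2,2].
μ_θ-semistable layers: μ^(1)=11; μ^(2)=-1; μ^(3)=-5/2; μ^(4)=-4

((0, 0, 1); (2, 0, 0); (1, 1, 0); (0, 1, 0))


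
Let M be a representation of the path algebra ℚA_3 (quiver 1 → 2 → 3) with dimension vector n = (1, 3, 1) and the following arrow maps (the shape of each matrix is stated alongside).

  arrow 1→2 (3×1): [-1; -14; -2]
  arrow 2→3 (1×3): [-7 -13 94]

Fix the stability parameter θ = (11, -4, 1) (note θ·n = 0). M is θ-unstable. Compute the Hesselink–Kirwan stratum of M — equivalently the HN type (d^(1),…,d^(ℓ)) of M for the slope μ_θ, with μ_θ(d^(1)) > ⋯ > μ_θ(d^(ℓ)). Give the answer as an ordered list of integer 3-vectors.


Barcode: M ≅ I[1,3], I[2,2]^2. HN layers by μ_θ (2 steps, strictly decreasing):
  μ^(1)=8/3; μ^(2)=-4

((1, 1, 1); (0, 2, 0))


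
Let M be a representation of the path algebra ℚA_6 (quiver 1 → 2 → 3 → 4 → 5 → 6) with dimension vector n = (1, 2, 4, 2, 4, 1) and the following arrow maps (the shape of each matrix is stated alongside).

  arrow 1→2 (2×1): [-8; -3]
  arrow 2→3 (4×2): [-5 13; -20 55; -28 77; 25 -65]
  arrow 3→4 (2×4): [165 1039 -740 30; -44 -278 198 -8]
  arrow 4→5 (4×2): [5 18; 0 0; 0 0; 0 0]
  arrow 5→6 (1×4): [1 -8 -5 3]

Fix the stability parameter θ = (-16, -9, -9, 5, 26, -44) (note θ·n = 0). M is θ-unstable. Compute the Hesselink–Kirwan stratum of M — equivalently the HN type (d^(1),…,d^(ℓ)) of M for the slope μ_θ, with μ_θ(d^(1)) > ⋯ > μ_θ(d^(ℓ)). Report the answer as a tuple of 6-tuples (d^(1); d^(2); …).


Interval decomposition of M: I[1,3], I[2,6], I[3,3], I[3,4], I[5,5]^3.
HN type (ℓ=5): μ^(1)=26; μ^(2)=5; μ^(3)=-13/3; μ^(4)=-9; μ^(5)=-16

((0, 0, 0, 0, 3, 0); (0, 0, 0, 1, 0, 0); (0, 0, 0, 1, 1, 1); (0, 2, 4, 0, 0, 0); (1, 0, 0, 0, 0, 0))


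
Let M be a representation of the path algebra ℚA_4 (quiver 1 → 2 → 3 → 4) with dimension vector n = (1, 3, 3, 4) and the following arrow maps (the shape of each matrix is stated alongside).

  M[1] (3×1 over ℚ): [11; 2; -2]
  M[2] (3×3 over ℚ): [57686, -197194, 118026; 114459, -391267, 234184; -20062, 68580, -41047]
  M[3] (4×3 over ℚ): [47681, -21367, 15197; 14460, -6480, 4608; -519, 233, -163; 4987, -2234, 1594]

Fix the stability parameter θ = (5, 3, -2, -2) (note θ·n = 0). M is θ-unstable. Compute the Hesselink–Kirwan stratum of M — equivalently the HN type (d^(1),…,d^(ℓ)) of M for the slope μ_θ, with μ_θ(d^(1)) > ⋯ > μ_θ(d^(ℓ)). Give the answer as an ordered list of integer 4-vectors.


Via rank(M_{q-1}∘⋯∘M_p): M ≅ I[1,4], I[2,2], I[2,3], I[3,4], I[4,4]^2.
μ_θ-semistable layers: μ^(1)=3; μ^(2)=1; μ^(3)=1/2; μ^(4)=-2

((0, 1, 0, 0); (1, 1, 1, 1); (0, 1, 1, 0); (0, 0, 1, 3))


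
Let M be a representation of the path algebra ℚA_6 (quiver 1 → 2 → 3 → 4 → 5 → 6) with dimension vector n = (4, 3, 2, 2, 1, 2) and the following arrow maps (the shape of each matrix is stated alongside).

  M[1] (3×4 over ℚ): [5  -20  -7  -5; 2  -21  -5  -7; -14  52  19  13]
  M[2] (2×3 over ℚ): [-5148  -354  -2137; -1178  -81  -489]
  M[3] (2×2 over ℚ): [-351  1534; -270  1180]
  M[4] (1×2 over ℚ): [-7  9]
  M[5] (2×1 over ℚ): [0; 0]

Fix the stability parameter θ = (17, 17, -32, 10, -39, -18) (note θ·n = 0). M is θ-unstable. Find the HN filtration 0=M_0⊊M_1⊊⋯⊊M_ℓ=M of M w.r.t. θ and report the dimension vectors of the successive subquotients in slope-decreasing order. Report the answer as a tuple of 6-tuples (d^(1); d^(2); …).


Interval decomposition of M: I[1,1], I[1,2], I[1,3], I[1,5], I[4,4], I[6,6]^2.
HN type (ℓ=5): μ^(1)=17; μ^(2)=10; μ^(3)=2/3; μ^(4)=-27/5; μ^(5)=-18

((2, 1, 0, 0, 0, 0); (0, 0, 0, 1, 0, 0); (1, 1, 1, 0, 0, 0); (1, 1, 1, 1, 1, 0); (0, 0, 0, 0, 0, 2))


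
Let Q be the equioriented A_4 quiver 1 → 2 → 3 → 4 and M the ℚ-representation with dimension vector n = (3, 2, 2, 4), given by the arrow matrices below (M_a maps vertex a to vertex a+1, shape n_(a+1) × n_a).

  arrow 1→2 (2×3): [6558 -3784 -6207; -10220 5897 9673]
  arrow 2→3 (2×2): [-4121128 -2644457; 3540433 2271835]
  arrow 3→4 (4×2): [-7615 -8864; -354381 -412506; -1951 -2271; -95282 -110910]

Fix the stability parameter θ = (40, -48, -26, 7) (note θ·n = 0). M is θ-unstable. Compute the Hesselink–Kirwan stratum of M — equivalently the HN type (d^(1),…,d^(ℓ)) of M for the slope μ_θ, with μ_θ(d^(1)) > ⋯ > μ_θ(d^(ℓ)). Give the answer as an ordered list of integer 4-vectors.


Barcode: M ≅ I[1,1], I[1,4]^2, I[4,4]^2. HN layers by μ_θ (3 steps, strictly decreasing):
  μ^(1)=40; μ^(2)=7; μ^(3)=-34/3

((1, 0, 0, 0); (0, 0, 0, 4); (2, 2, 2, 0))


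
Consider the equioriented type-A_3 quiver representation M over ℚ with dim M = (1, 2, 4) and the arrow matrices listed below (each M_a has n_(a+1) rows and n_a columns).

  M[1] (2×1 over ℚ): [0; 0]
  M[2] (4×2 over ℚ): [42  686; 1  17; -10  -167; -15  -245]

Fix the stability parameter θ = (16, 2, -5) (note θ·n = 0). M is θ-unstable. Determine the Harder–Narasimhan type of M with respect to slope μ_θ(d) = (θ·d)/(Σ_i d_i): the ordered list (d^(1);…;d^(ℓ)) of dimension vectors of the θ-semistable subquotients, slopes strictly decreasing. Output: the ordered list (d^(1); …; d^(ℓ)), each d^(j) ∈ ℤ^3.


Barcode: M ≅ I[1,1], I[2,3]^2, I[3,3]^2. HN layers by μ_θ (3 steps, strictly decreasing):
  μ^(1)=16; μ^(2)=-3/2; μ^(3)=-5

((1, 0, 0); (0, 2, 2); (0, 0, 2))


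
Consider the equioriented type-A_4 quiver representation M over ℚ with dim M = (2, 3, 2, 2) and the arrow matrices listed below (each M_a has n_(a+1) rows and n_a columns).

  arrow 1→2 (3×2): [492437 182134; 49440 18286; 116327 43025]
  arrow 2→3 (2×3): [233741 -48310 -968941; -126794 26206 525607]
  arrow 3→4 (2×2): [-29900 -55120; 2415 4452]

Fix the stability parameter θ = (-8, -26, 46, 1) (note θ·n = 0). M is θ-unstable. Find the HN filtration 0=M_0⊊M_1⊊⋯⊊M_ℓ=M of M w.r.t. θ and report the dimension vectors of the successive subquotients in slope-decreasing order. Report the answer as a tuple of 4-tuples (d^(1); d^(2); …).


Interval decomposition of M: I[1,3], I[1,4], I[2,2], I[4,4].
HN type (ℓ=5): μ^(1)=46; μ^(2)=47/2; μ^(3)=1; μ^(4)=-17; μ^(5)=-26

((0, 0, 1, 0); (0, 0, 1, 1); (0, 0, 0, 1); (2, 2, 0, 0); (0, 1, 0, 0))


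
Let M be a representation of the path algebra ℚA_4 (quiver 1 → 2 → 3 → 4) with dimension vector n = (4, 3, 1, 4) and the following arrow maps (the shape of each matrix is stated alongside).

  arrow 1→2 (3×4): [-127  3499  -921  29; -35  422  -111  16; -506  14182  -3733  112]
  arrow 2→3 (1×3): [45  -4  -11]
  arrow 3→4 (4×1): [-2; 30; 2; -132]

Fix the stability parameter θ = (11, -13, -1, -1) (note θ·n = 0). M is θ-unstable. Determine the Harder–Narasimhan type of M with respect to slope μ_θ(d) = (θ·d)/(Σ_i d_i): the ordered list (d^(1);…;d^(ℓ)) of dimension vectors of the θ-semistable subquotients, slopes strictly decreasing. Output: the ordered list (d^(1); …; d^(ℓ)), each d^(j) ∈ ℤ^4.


Interval decomposition of M: I[1,1], I[1,2]^2, I[1,4], I[4,4]^3.
HN type (ℓ=2): μ^(1)=11; μ^(2)=-1

((1, 0, 0, 0); (3, 3, 1, 4))


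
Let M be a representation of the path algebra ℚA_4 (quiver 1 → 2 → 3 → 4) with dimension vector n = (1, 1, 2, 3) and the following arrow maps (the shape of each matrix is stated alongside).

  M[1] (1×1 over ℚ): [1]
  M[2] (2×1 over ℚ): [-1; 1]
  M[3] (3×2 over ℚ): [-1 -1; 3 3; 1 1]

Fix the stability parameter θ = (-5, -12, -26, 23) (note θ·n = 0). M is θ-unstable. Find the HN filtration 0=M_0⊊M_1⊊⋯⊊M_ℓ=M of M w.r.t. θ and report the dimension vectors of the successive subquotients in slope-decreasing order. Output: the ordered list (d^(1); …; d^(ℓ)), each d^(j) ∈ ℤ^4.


Barcode: M ≅ I[1,3], I[3,4], I[4,4]^2. HN layers by μ_θ (3 steps, strictly decreasing):
  μ^(1)=23; μ^(2)=-43/3; μ^(3)=-26

((0, 0, 0, 3); (1, 1, 1, 0); (0, 0, 1, 0))


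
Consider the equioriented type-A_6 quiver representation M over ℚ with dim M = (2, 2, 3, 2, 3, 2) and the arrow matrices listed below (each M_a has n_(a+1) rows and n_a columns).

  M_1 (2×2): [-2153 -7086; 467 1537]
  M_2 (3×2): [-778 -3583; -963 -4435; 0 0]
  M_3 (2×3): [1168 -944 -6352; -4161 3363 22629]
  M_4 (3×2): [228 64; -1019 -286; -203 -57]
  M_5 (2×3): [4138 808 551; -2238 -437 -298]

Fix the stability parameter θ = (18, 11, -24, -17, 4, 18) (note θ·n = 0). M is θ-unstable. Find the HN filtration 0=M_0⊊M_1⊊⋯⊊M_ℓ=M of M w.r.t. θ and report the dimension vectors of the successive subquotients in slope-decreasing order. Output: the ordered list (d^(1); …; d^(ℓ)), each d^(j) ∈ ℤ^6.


Via rank(M_{q-1}∘⋯∘M_p): M ≅ I[1,3], I[1,6], I[3,3], I[4,6], I[5,5].
μ_θ-semistable layers: μ^(1)=18; μ^(2)=4; μ^(3)=5/3; μ^(4)=-3; μ^(5)=-17; μ^(6)=-24

((0, 0, 0, 0, 0, 2); (0, 0, 0, 0, 3, 0); (1, 1, 1, 0, 0, 0); (1, 1, 1, 1, 0, 0); (0, 0, 0, 1, 0, 0); (0, 0, 1, 0, 0, 0))


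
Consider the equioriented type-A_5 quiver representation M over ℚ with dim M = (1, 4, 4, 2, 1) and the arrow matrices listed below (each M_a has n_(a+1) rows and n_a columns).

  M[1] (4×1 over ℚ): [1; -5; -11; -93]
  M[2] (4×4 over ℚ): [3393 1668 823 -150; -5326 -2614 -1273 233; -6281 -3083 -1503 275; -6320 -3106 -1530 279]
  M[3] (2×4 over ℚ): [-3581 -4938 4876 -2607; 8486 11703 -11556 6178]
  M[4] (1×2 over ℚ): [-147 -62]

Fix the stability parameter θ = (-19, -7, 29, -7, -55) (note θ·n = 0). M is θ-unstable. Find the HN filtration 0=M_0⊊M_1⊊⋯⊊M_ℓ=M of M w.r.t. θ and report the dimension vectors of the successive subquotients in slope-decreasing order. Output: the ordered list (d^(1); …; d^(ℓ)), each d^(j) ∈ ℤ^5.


Interval decomposition of M: I[1,5], I[2,3]^2, I[2,4].
HN type (ℓ=5): μ^(1)=29; μ^(2)=11; μ^(3)=-7; μ^(4)=-10; μ^(5)=-19

((0, 0, 2, 0, 0); (0, 0, 1, 1, 0); (0, 3, 0, 0, 0); (0, 1, 1, 1, 1); (1, 0, 0, 0, 0))


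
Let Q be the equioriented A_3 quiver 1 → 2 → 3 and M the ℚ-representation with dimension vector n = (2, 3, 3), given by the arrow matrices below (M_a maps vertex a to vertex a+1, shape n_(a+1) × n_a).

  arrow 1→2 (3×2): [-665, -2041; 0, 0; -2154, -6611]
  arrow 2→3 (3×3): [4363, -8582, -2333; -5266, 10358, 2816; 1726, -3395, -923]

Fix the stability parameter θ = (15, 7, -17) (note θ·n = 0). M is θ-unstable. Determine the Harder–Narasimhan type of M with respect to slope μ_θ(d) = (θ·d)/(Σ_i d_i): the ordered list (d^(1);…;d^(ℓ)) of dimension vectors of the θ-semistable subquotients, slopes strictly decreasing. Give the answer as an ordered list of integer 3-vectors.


Interval decomposition of M: I[1,3]^2, I[2,3].
HN type (ℓ=2): μ^(1)=5/3; μ^(2)=-5

((2, 2, 2); (0, 1, 1))


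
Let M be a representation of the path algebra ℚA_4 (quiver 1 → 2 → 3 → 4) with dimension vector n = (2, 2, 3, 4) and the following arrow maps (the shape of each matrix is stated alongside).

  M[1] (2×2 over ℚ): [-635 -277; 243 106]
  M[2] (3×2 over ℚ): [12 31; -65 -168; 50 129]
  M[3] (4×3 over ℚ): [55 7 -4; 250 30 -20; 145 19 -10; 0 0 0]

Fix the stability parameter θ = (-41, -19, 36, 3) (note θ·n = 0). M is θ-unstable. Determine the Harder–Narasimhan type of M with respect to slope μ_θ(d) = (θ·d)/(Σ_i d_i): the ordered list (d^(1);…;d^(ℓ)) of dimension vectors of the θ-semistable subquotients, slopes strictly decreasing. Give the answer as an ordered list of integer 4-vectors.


Barcode: M ≅ I[1,3], I[1,4], I[3,4], I[4,4]^2. HN layers by μ_θ (5 steps, strictly decreasing):
  μ^(1)=36; μ^(2)=39/2; μ^(3)=3; μ^(4)=-19; μ^(5)=-41

((0, 0, 1, 0); (0, 0, 2, 2); (0, 0, 0, 2); (0, 2, 0, 0); (2, 0, 0, 0))


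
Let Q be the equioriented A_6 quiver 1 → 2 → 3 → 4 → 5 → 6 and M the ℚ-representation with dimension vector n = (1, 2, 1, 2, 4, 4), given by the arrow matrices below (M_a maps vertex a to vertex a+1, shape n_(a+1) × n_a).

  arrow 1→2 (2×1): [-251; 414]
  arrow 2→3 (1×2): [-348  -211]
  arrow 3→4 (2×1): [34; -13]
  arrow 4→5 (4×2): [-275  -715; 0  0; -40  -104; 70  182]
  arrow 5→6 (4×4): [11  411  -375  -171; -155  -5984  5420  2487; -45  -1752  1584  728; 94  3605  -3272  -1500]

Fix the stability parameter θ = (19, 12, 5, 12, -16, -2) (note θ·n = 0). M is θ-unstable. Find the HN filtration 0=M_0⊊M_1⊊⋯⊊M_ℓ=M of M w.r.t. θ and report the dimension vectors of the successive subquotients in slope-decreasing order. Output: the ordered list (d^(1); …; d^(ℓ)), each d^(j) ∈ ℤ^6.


Barcode: M ≅ I[1,6], I[2,2], I[4,4], I[5,6]^3. HN layers by μ_θ (4 steps, strictly decreasing):
  μ^(1)=12; μ^(2)=5; μ^(3)=-2; μ^(4)=-16

((0, 1, 0, 1, 0, 0); (1, 1, 1, 1, 1, 1); (0, 0, 0, 0, 0, 3); (0, 0, 0, 0, 3, 0))


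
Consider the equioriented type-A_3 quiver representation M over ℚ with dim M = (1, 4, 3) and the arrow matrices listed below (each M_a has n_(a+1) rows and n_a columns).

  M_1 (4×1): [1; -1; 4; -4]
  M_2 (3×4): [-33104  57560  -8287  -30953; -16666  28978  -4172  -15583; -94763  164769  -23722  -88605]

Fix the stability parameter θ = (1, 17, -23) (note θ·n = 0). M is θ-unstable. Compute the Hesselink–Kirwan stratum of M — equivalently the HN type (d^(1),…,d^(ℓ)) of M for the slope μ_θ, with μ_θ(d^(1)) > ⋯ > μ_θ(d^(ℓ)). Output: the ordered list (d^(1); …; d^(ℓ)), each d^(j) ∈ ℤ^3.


Interval decomposition of M: I[1,2], I[2,3]^3.
HN type (ℓ=3): μ^(1)=17; μ^(2)=1; μ^(3)=-3

((0, 1, 0); (1, 0, 0); (0, 3, 3))


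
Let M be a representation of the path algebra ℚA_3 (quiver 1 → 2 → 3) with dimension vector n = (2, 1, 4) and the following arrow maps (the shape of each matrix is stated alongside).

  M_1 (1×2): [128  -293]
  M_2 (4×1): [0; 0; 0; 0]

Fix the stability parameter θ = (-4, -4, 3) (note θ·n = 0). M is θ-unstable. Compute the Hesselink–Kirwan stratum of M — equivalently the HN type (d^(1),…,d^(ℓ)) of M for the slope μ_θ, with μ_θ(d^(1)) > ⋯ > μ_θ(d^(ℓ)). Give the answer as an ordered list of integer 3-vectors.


Barcode: M ≅ I[1,1], I[1,2], I[3,3]^4. HN layers by μ_θ (2 steps, strictly decreasing):
  μ^(1)=3; μ^(2)=-4

((0, 0, 4); (2, 1, 0))


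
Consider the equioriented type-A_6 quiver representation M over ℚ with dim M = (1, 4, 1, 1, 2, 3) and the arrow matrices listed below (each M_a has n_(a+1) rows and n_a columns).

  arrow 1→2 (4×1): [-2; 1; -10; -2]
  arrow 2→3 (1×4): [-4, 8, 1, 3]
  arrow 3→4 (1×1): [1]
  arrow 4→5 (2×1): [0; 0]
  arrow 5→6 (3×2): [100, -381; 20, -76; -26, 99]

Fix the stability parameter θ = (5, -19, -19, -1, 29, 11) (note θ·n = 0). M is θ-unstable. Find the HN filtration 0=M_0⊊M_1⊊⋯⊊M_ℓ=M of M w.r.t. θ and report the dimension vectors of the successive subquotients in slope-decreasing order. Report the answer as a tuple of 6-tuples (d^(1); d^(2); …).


Via rank(M_{q-1}∘⋯∘M_p): M ≅ I[1,2], I[2,2]^2, I[2,4], I[5,6]^2, I[6,6].
μ_θ-semistable layers: μ^(1)=20; μ^(2)=11; μ^(3)=-1; μ^(4)=-7; μ^(5)=-19

((0, 0, 0, 0, 2, 2); (0, 0, 0, 0, 0, 1); (0, 0, 0, 1, 0, 0); (1, 1, 0, 0, 0, 0); (0, 3, 1, 0, 0, 0))


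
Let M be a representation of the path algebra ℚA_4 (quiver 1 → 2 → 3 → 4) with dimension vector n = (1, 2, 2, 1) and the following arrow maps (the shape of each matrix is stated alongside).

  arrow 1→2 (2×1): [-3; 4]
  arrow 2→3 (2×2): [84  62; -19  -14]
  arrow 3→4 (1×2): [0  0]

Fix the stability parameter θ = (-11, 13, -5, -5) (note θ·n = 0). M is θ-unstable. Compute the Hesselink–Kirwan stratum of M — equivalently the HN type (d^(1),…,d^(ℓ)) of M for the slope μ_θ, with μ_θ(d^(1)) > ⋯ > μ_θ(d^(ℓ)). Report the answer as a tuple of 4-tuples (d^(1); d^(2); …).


Interval decomposition of M: I[1,3], I[2,3], I[4,4].
HN type (ℓ=3): μ^(1)=4; μ^(2)=-5; μ^(3)=-11

((0, 2, 2, 0); (0, 0, 0, 1); (1, 0, 0, 0))


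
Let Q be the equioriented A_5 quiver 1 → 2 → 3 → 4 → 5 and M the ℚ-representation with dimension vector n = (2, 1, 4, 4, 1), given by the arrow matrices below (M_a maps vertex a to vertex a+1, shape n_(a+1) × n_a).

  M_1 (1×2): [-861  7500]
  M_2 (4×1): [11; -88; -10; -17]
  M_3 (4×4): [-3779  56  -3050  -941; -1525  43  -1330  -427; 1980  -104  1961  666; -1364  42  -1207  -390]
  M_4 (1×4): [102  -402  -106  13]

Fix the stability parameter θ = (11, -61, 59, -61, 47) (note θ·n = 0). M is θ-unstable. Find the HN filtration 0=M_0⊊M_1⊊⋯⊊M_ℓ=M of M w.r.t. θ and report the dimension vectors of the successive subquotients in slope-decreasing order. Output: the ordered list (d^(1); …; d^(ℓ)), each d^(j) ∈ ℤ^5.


Via rank(M_{q-1}∘⋯∘M_p): M ≅ I[1,1], I[1,3], I[3,4]^2, I[3,5], I[4,4].
μ_θ-semistable layers: μ^(1)=59; μ^(2)=47; μ^(3)=11; μ^(4)=-1; μ^(5)=-25; μ^(6)=-61

((0, 0, 1, 0, 0); (0, 0, 0, 0, 1); (1, 0, 0, 0, 0); (0, 0, 3, 3, 0); (1, 1, 0, 0, 0); (0, 0, 0, 1, 0))


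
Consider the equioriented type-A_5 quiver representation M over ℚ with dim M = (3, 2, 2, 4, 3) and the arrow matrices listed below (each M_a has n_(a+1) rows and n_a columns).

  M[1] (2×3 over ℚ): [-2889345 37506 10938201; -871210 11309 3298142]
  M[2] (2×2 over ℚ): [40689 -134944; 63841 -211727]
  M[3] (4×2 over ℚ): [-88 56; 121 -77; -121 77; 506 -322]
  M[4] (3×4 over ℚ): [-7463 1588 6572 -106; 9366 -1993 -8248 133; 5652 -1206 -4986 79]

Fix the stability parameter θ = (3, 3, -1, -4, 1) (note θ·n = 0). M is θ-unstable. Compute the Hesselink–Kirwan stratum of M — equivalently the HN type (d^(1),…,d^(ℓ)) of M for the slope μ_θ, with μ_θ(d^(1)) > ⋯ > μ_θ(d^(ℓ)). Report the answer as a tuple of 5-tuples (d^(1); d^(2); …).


Barcode: M ≅ I[1,1], I[1,3], I[1,5], I[4,4], I[4,5]^2. HN layers by μ_θ (5 steps, strictly decreasing):
  μ^(1)=3; μ^(2)=5/3; μ^(3)=1; μ^(4)=1/4; μ^(5)=-4

((1, 0, 0, 0, 0); (1, 1, 1, 0, 0); (0, 0, 0, 0, 3); (1, 1, 1, 1, 0); (0, 0, 0, 3, 0))


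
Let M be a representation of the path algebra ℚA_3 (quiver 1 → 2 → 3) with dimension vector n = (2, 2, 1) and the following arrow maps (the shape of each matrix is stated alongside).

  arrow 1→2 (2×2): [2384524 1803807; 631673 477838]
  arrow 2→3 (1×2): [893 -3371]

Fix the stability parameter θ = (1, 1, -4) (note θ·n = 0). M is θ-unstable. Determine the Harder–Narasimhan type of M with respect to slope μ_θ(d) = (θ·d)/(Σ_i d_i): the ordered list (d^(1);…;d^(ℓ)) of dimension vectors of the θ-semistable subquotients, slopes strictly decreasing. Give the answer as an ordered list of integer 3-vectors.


Barcode: M ≅ I[1,2], I[1,3]. HN layers by μ_θ (2 steps, strictly decreasing):
  μ^(1)=1; μ^(2)=-2/3

((1, 1, 0); (1, 1, 1))


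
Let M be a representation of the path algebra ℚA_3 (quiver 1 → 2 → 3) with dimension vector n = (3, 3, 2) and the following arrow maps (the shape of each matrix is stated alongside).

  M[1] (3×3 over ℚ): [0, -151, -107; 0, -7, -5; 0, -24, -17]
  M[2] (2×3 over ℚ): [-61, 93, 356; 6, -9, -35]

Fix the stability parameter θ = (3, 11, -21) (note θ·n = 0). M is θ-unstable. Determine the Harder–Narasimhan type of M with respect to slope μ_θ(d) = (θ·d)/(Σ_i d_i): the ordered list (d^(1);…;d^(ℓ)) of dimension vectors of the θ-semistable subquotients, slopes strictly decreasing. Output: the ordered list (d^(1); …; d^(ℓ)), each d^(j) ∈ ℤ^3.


Via rank(M_{q-1}∘⋯∘M_p): M ≅ I[1,1], I[1,3]^2, I[2,2].
μ_θ-semistable layers: μ^(1)=11; μ^(2)=3; μ^(3)=-7/3

((0, 1, 0); (1, 0, 0); (2, 2, 2))


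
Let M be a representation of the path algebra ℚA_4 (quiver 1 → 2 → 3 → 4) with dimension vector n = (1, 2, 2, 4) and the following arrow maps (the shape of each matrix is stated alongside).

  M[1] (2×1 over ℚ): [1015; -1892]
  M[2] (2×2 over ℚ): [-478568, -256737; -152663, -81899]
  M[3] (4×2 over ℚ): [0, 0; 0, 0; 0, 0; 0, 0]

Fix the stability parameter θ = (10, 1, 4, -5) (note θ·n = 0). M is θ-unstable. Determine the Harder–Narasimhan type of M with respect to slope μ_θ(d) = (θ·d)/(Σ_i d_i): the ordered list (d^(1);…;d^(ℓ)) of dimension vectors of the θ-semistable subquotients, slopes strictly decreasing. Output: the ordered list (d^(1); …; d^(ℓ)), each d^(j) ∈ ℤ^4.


Interval decomposition of M: I[1,3], I[2,3], I[4,4]^4.
HN type (ℓ=4): μ^(1)=5; μ^(2)=4; μ^(3)=1; μ^(4)=-5

((1, 1, 1, 0); (0, 0, 1, 0); (0, 1, 0, 0); (0, 0, 0, 4))


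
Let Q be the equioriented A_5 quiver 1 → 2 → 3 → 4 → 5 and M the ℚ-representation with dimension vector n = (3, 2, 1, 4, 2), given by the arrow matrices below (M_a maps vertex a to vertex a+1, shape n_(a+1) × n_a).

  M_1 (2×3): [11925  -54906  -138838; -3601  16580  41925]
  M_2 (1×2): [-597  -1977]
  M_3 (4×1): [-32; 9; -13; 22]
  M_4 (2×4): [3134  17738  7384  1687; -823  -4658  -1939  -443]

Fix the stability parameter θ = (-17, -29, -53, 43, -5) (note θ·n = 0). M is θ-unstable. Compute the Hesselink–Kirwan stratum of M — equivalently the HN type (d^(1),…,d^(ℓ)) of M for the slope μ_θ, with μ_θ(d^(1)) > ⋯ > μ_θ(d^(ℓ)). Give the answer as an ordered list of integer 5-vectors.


Interval decomposition of M: I[1,1], I[1,2], I[1,5], I[4,4]^2, I[4,5].
HN type (ℓ=5): μ^(1)=43; μ^(2)=19; μ^(3)=-17; μ^(4)=-23; μ^(5)=-33

((0, 0, 0, 2, 0); (0, 0, 0, 2, 2); (1, 0, 0, 0, 0); (1, 1, 0, 0, 0); (1, 1, 1, 0, 0))


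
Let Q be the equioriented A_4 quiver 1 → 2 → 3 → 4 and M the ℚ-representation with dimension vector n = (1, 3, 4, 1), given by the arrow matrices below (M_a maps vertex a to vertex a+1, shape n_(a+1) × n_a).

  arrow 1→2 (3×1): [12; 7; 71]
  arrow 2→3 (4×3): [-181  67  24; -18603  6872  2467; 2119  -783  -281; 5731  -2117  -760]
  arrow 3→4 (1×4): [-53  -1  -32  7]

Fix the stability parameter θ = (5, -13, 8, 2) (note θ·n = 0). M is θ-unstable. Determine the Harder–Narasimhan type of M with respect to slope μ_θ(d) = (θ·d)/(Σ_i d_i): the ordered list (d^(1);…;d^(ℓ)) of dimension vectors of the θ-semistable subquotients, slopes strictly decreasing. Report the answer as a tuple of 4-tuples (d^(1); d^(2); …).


Barcode: M ≅ I[1,4], I[2,3]^2, I[3,3]. HN layers by μ_θ (4 steps, strictly decreasing):
  μ^(1)=8; μ^(2)=5; μ^(3)=-4; μ^(4)=-13

((0, 0, 3, 0); (0, 0, 1, 1); (1, 1, 0, 0); (0, 2, 0, 0))


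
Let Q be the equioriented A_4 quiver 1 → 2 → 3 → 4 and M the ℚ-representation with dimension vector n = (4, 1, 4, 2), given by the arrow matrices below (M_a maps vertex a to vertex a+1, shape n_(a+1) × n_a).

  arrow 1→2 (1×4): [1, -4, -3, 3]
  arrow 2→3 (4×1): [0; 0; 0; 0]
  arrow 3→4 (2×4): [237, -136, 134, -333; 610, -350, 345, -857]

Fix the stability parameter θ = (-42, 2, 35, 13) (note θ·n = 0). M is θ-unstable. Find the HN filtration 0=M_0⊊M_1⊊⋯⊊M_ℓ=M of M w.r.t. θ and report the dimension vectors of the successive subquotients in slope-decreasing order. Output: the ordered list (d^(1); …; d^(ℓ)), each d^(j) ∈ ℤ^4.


Interval decomposition of M: I[1,1]^3, I[1,2], I[3,3]^2, I[3,4]^2.
HN type (ℓ=4): μ^(1)=35; μ^(2)=24; μ^(3)=2; μ^(4)=-42

((0, 0, 2, 0); (0, 0, 2, 2); (0, 1, 0, 0); (4, 0, 0, 0))


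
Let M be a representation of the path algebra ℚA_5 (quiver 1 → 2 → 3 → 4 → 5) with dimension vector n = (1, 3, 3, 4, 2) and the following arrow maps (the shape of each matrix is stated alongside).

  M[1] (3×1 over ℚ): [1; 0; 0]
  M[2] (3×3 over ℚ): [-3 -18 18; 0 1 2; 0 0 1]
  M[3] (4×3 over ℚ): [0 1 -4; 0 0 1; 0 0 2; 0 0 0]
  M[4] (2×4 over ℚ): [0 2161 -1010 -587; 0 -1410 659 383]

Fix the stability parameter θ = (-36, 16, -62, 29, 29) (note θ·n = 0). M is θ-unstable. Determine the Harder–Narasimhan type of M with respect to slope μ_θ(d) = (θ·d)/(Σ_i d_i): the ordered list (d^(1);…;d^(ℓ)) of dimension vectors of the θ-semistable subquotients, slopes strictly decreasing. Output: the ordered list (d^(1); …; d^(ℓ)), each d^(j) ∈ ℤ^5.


Via rank(M_{q-1}∘⋯∘M_p): M ≅ I[1,3], I[2,4], I[2,5], I[4,4], I[4,5].
μ_θ-semistable layers: μ^(1)=29; μ^(2)=-23; μ^(3)=-36

((0, 0, 0, 4, 2); (0, 3, 3, 0, 0); (1, 0, 0, 0, 0))


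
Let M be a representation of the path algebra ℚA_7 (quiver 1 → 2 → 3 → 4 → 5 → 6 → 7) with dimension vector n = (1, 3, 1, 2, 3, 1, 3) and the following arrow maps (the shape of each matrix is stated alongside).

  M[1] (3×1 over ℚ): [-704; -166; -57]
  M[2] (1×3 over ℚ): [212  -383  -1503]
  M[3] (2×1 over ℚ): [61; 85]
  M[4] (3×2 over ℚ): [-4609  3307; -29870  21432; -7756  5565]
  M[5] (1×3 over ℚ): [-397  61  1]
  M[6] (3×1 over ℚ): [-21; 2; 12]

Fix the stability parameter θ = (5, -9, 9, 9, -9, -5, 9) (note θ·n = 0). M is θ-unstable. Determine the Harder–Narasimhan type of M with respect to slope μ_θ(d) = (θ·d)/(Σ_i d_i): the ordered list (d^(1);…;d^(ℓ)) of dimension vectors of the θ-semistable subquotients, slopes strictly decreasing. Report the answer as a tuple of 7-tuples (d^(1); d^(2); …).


Via rank(M_{q-1}∘⋯∘M_p): M ≅ I[1,7], I[2,2]^2, I[4,5], I[5,5], I[7,7]^2.
μ_θ-semistable layers: μ^(1)=9; μ^(2)=1; μ^(3)=0; μ^(4)=-2; μ^(5)=-9

((0, 0, 0, 0, 0, 0, 3); (0, 0, 1, 1, 1, 1, 0); (0, 0, 0, 1, 1, 0, 0); (1, 1, 0, 0, 0, 0, 0); (0, 2, 0, 0, 1, 0, 0))


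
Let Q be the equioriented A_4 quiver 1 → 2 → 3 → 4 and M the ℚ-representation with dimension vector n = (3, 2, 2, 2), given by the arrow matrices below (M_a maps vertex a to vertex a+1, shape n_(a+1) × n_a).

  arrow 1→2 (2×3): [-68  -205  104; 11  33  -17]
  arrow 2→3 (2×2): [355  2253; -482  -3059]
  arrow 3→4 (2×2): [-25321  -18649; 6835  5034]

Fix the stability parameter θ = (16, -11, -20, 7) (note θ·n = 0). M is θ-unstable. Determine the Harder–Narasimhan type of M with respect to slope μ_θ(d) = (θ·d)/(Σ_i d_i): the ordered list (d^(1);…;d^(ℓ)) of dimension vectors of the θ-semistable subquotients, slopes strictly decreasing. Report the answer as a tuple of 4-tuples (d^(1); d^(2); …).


Interval decomposition of M: I[1,1], I[1,4]^2.
HN type (ℓ=3): μ^(1)=16; μ^(2)=7; μ^(3)=-5

((1, 0, 0, 0); (0, 0, 0, 2); (2, 2, 2, 0))


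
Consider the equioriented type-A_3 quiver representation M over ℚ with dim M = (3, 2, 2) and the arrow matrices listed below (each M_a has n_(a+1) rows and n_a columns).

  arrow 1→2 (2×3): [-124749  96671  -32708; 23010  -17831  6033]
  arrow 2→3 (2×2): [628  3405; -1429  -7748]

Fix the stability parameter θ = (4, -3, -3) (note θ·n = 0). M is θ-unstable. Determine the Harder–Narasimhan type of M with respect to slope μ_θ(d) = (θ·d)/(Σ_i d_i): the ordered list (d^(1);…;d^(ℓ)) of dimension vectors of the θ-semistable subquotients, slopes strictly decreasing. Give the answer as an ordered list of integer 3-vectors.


Barcode: M ≅ I[1,1], I[1,3]^2. HN layers by μ_θ (2 steps, strictly decreasing):
  μ^(1)=4; μ^(2)=-2/3

((1, 0, 0); (2, 2, 2))


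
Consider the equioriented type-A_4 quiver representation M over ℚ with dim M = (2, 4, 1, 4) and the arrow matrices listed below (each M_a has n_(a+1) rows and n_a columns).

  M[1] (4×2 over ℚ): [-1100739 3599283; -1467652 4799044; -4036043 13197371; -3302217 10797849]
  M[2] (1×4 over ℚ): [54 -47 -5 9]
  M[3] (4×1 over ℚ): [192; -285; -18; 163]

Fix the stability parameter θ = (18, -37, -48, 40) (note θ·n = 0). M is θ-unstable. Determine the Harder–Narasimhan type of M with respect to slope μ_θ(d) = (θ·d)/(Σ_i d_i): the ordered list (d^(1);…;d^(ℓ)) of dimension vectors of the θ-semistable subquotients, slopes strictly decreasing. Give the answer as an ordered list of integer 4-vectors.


Via rank(M_{q-1}∘⋯∘M_p): M ≅ I[1,1], I[1,2], I[2,2]^2, I[2,4], I[4,4]^3.
μ_θ-semistable layers: μ^(1)=40; μ^(2)=18; μ^(3)=-19/2; μ^(4)=-37; μ^(5)=-85/2

((0, 0, 0, 4); (1, 0, 0, 0); (1, 1, 0, 0); (0, 2, 0, 0); (0, 1, 1, 0))


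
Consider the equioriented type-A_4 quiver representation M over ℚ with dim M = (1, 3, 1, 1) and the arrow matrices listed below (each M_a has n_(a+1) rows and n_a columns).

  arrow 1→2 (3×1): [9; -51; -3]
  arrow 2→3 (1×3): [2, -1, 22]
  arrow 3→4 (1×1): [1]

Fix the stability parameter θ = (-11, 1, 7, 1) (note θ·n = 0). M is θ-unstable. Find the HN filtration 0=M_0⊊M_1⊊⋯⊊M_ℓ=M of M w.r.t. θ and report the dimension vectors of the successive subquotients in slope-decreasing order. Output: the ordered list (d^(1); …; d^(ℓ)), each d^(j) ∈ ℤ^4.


Barcode: M ≅ I[1,4], I[2,2]^2. HN layers by μ_θ (3 steps, strictly decreasing):
  μ^(1)=4; μ^(2)=1; μ^(3)=-11

((0, 0, 1, 1); (0, 3, 0, 0); (1, 0, 0, 0))


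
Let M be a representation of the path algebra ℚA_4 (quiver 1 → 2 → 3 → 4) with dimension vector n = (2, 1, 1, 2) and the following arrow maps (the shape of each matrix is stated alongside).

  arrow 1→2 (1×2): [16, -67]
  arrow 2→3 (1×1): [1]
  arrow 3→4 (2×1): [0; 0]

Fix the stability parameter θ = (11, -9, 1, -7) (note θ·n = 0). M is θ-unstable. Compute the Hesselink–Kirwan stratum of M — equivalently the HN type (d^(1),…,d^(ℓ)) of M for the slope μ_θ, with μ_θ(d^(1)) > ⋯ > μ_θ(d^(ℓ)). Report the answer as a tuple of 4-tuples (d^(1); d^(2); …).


Via rank(M_{q-1}∘⋯∘M_p): M ≅ I[1,1], I[1,3], I[4,4]^2.
μ_θ-semistable layers: μ^(1)=11; μ^(2)=1; μ^(3)=-7

((1, 0, 0, 0); (1, 1, 1, 0); (0, 0, 0, 2))


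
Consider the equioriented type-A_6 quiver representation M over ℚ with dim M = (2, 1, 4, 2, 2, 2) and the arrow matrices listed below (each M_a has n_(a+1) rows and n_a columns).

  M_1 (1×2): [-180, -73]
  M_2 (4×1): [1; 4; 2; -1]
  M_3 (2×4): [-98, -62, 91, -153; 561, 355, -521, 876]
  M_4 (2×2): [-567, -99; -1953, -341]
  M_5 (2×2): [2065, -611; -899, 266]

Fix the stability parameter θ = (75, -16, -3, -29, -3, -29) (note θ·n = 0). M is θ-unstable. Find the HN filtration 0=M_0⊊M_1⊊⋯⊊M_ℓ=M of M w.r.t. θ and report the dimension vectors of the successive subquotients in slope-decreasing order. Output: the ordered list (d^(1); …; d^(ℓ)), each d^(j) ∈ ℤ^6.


Barcode: M ≅ I[1,1], I[1,4], I[3,3]^2, I[3,6], I[5,6]. HN layers by μ_θ (4 steps, strictly decreasing):
  μ^(1)=75; μ^(2)=27/4; μ^(3)=-3; μ^(4)=-16

((1, 0, 0, 0, 0, 0); (1, 1, 1, 1, 0, 0); (0, 0, 2, 0, 0, 0); (0, 0, 1, 1, 2, 2))


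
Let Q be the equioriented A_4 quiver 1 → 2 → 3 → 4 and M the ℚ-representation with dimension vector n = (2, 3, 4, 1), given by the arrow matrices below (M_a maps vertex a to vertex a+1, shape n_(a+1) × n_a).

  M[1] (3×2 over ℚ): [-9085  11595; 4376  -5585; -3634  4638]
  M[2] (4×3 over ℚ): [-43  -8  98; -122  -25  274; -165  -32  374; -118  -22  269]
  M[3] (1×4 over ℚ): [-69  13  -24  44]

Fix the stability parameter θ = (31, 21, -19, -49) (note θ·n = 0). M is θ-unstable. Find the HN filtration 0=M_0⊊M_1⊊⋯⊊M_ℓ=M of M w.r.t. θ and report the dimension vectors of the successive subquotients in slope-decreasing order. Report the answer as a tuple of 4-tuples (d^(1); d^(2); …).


Interval decomposition of M: I[1,3], I[1,4], I[2,3], I[3,3].
HN type (ℓ=4): μ^(1)=11; μ^(2)=1; μ^(3)=-4; μ^(4)=-19

((1, 1, 1, 0); (0, 1, 1, 0); (1, 1, 1, 1); (0, 0, 1, 0))


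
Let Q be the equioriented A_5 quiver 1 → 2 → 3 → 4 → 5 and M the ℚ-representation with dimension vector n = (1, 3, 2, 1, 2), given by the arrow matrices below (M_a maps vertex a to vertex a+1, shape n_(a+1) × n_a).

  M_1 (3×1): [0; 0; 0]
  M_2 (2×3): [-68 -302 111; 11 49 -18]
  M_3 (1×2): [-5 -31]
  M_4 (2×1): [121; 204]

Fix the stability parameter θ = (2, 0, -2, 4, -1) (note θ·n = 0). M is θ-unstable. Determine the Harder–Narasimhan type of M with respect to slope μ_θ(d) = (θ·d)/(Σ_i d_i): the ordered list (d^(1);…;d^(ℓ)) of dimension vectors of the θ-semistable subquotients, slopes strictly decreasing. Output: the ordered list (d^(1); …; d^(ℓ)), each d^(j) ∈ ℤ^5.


Via rank(M_{q-1}∘⋯∘M_p): M ≅ I[1,1], I[2,2], I[2,3], I[2,5], I[5,5].
μ_θ-semistable layers: μ^(1)=2; μ^(2)=3/2; μ^(3)=0; μ^(4)=-1

((1, 0, 0, 0, 0); (0, 0, 0, 1, 1); (0, 1, 0, 0, 0); (0, 2, 2, 0, 1))


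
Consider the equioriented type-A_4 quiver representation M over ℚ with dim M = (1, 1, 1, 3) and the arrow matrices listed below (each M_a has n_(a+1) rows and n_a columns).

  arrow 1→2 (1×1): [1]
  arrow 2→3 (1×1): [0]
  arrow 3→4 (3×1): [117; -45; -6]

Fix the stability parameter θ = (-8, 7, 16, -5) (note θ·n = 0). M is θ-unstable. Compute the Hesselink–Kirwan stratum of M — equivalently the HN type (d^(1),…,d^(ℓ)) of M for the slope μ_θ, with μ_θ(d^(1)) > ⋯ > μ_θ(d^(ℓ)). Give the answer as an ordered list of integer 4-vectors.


Barcode: M ≅ I[1,2], I[3,4], I[4,4]^2. HN layers by μ_θ (4 steps, strictly decreasing):
  μ^(1)=7; μ^(2)=11/2; μ^(3)=-5; μ^(4)=-8

((0, 1, 0, 0); (0, 0, 1, 1); (0, 0, 0, 2); (1, 0, 0, 0))


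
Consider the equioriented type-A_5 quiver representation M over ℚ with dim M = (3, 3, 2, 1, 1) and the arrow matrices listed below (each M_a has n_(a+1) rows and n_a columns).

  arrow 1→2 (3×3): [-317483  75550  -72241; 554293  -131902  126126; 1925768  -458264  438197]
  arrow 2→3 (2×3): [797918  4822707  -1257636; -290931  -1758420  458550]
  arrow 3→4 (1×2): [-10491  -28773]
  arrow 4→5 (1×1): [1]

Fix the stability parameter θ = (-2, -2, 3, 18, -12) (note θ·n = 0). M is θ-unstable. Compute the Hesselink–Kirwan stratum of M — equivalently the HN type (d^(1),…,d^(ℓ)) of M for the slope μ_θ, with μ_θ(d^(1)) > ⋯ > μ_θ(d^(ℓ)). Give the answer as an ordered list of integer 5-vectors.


Interval decomposition of M: I[1,2], I[1,3], I[1,5].
HN type (ℓ=2): μ^(1)=3; μ^(2)=-2

((0, 0, 2, 1, 1); (3, 3, 0, 0, 0))


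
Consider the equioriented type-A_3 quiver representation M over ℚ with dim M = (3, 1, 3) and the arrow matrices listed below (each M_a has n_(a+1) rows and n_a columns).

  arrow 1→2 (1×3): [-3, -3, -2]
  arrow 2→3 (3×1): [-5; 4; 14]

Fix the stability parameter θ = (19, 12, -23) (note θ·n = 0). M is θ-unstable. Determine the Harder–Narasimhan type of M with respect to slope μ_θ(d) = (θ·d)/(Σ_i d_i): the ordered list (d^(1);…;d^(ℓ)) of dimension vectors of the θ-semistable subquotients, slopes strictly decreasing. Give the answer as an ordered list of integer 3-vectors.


Interval decomposition of M: I[1,1]^2, I[1,3], I[3,3]^2.
HN type (ℓ=3): μ^(1)=19; μ^(2)=8/3; μ^(3)=-23

((2, 0, 0); (1, 1, 1); (0, 0, 2))
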